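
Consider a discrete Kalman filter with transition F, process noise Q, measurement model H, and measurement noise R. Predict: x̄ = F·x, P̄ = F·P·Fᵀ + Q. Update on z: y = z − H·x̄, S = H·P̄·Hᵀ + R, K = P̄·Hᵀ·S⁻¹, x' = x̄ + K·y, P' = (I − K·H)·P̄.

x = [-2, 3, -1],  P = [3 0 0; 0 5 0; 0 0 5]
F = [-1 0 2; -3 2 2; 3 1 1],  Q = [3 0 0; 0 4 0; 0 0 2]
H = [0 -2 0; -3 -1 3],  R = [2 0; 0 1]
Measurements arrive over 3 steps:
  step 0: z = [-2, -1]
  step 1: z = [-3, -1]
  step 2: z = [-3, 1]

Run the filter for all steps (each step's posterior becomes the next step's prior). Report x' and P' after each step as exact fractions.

step 0: x' = [-205512/58183, 62119/58183, -204127/58183], P' = [687416/58183 6179/58183 687979/58183; 6179/58183 28664/58183 15674/58183; 687979/58183 15674/58183 698136/58183]
step 1: x' = [-680671353/1117104250, 871035098/558552125, -239020134/558552125], P' = [6749955247/1117104250 13247248/558552125 3396549416/558552125; 13247248/558552125 261303164/558552125 99166638/558552125; 3396549416/558552125 99166638/558552125 3508300546/558552125]
step 2: x' = [1946770218883/11094657030199, 18067327393729/11094657030199, 11725348595515/11094657030199], P' = [65414518937111/11094657030199 220667068697/11094657030199 65789571439711/11094657030199; 220667068697/11094657030199 5182138788088/11094657030199 1923873641808/11094657030199; 65789571439711/11094657030199 1923873641808/11094657030199 67953555919664/11094657030199]

step 0: x̄ = F·x = [0, 10, -4]
step 0: P̄ = F·P·Fᵀ + Q = [26 29 1; 29 71 -7; 1 -7 39]
step 0: y = z − H·x̄ = [18, 21]
step 0: S = H·P̄·Hᵀ + R = [286 358; 358 855]
step 0: K = P̄·Hᵀ·S⁻¹ = [-6179/58183 -4490/58183; -28664/58183 -179/58183; -15674/58183 14797/58183]
step 0: x' = x̄ + K·y = [-205512/58183, 62119/58183, -204127/58183]
step 0: P' = (I − K·H)·P̄ = [687416/58183 6179/58183 687979/58183; 6179/58183 28664/58183 15674/58183; 687979/58183 15674/58183 698136/58183]
step 1: x̄ = F·x = [-202742/58183, 332520/58183, -758544/58183]
step 1: P̄ = F·P·Fᵀ + Q = [902593/58183 -598702/58183 2799088/58183; -598702/58183 1122172/58183 -2587974/58183; 2799088/58183 -2587974/58183 11226206/58183]
step 1: y = z − H·x̄ = [490491/58183, 1941743/58183]
step 1: S = H·P̄·Hᵀ + R = [4605054/58183 14179976/58183; 14179976/58183 71891594/58183]
step 1: K = P̄·Hᵀ·S⁻¹ = [-13247248/558552125 102936259/1117104250; -261303164/558552125 -3544994/558552125; -99166638/558552125 236086752/558552125]
step 1: x' = x̄ + K·y = [-680671353/1117104250, 871035098/558552125, -239020134/558552125]
step 1: P' = (I − K·H)·P̄ = [6749955247/1117104250 13247248/558552125 3396549416/558552125; 13247248/558552125 261303164/558552125 99166638/558552125; 3396549416/558552125 99166638/558552125 3508300546/558552125]
step 2: x̄ = F·x = [-275409183/1117104250, 914014783/223420850, -33825397/48569750]
step 2: P̄ = F·P·Fᵀ + Q = [10995277037/1117104250 -1057635287/223420850 1222565333/48569750; -1057635287/223420850 605055607/44684170 -212339733/9713950; 1222565333/48569750 -212339733/9713950 4862488681/48569750]
step 2: y = z − H·x̄ = [578883508/111710425, 7194903009/1117104250]
step 2: S = H·P̄·Hᵀ + R = [1254795384/22342085 14503813751/111710425; 14503813751/111710425 730379454023/1117104250]
step 2: K = P̄·Hᵀ·S⁻¹ = [-220667068697/11094657030199 904490439103/11094657030199; -5182138788088/11094657030199 -72519068755/11094657030199; -1923873641808/11094657030199 4568079798051/11094657030199]
step 2: x' = x̄ + K·y = [1946770218883/11094657030199, 18067327393729/11094657030199, 11725348595515/11094657030199]
step 2: P' = (I − K·H)·P̄ = [65414518937111/11094657030199 220667068697/11094657030199 65789571439711/11094657030199; 220667068697/11094657030199 5182138788088/11094657030199 1923873641808/11094657030199; 65789571439711/11094657030199 1923873641808/11094657030199 67953555919664/11094657030199]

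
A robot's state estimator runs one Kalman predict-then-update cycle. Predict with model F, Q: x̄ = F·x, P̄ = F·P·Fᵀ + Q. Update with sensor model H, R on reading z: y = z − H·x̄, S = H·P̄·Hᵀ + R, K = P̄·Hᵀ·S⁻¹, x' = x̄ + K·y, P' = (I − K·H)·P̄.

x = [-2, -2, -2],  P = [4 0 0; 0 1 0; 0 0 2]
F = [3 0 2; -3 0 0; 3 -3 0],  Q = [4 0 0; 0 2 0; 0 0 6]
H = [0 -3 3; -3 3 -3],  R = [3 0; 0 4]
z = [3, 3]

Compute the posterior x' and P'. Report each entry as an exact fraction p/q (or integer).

x̄ = F·x = [-10, 6, 0]
P̄ = F·P·Fᵀ + Q = [48 -36 36; -36 38 -36; 36 -36 51]
y = z − H·x̄ = [21, -45]
S = H·P̄·Hᵀ + R = [1452 -2097; -2097 3181]
K = P̄·Hᵀ·S⁻¹ = [-22608/73801 -23256/73801; -4724/73801 4542/73801; 2688/10543 549/10543]
x' = x̄ + K·y = [-166258/73801, 139212/73801, 31743/10543]
P' = (I − K·H)·P̄ = [53616/73801 -1332/73801 -3420/10543; -1332/73801 256850/73801 36018/10543; -3420/10543 36018/10543 38706/10543]

x' = [-166258/73801, 139212/73801, 31743/10543]
P' = [53616/73801 -1332/73801 -3420/10543; -1332/73801 256850/73801 36018/10543; -3420/10543 36018/10543 38706/10543]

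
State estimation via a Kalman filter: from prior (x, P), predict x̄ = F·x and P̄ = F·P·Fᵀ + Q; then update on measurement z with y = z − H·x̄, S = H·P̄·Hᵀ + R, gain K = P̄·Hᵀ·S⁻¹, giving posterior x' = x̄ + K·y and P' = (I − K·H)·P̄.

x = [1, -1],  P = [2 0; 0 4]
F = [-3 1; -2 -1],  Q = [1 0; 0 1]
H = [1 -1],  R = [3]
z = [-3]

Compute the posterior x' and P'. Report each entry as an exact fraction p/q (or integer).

x' = [-4, -1]
P' = [304/23 259/23; 259/23 274/23]

x̄ = F·x = [-4, -1]
P̄ = F·P·Fᵀ + Q = [23 8; 8 13]
y = z − H·x̄ = [0]
S = H·P̄·Hᵀ + R = [23]
K = P̄·Hᵀ·S⁻¹ = [15/23; -5/23]
x' = x̄ + K·y = [-4, -1]
P' = (I − K·H)·P̄ = [304/23 259/23; 259/23 274/23]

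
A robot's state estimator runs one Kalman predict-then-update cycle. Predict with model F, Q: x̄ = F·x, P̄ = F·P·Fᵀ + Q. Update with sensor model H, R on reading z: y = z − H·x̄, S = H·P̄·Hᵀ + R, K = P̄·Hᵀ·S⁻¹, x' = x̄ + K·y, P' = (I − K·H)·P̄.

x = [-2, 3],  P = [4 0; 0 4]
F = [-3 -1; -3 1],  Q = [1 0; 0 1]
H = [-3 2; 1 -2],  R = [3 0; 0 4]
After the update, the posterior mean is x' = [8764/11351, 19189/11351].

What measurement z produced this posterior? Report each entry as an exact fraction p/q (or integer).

x̄ = F·x = [3, 9]
P̄ = F·P·Fᵀ + Q = [41 32; 32 41]
S = H·P̄·Hᵀ + R = [152 -31; -31 81]
K = P̄·Hᵀ·S⁻¹ = [-5492/11351 -5325/11351; -2684/11351 -8034/11351]
x' − x̄ = [-25289/11351, -82970/11351] = K·y
y = (KᵀK)⁻¹·Kᵀ·(x' − x̄) = [-8, 13]
z = y + H·x̄ = [-8, 13] + [9, -15] = [1, -2]

z = [1, -2]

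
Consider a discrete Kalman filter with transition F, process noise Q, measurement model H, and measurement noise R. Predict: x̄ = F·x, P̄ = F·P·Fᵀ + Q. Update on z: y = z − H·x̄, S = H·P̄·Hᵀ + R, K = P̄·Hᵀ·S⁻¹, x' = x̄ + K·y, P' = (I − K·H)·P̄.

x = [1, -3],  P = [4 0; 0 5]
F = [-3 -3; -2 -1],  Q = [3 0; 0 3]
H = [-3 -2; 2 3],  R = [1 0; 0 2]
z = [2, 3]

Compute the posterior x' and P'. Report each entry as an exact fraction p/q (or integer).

x' = [-25668/16037, 26777/16037]
P' = [8583/16037 -8832/16037; -8832/16037 10938/16037]

x̄ = F·x = [6, 1]
P̄ = F·P·Fᵀ + Q = [84 39; 39 24]
y = z − H·x̄ = [22, -12]
S = H·P̄·Hᵀ + R = [1321 -1155; -1155 1022]
K = P̄·Hᵀ·S⁻¹ = [-1155/2291 -4665/16037; 660/2291 7575/16037]
x' = x̄ + K·y = [-25668/16037, 26777/16037]
P' = (I − K·H)·P̄ = [8583/16037 -8832/16037; -8832/16037 10938/16037]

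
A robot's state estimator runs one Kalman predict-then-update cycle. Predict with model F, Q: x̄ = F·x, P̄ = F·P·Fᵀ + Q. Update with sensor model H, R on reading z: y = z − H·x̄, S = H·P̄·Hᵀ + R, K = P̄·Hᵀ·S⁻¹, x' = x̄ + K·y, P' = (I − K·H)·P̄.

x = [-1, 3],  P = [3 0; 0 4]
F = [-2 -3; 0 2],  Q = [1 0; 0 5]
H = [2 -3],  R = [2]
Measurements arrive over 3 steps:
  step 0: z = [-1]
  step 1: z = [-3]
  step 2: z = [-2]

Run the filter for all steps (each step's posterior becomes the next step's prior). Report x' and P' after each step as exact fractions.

step 0: x' = [109/135, 203/225], P' = [167/27 178/45; 178/45 206/75]
step 1: x' = [-513977/624521, 286845/624521], P' = [3303955/624521 2070894/624521; 2070894/624521 1431250/624521]
step 2: x' = [33006313/97923935, 87305124/97923935], P' = [2576920089/489619675 1615441482/489619675; 1615441482/489619675 1117150966/489619675]

step 0: x̄ = F·x = [-7, 6]
step 0: P̄ = F·P·Fᵀ + Q = [49 -24; -24 21]
step 0: y = z − H·x̄ = [31]
step 0: S = H·P̄·Hᵀ + R = [675]
step 0: K = P̄·Hᵀ·S⁻¹ = [34/135; -37/225]
step 0: x' = x̄ + K·y = [109/135, 203/225]
step 0: P' = (I − K·H)·P̄ = [167/27 178/45; 178/45 206/75]
step 1: x̄ = F·x = [-2917/675, 406/225]
step 1: P̄ = F·P·Fᵀ + Q = [66101/675 -7268/225; -7268/225 1199/75]
step 1: y = z − H·x̄ = [7463/675]
step 1: S = H·P̄·Hᵀ + R = [624521/675]
step 1: K = P̄·Hᵀ·S⁻¹ = [197614/624521; -75981/624521]
step 1: x' = x̄ + K·y = [-513977/624521, 286845/624521]
step 1: P' = (I − K·H)·P̄ = [3303955/624521 2070894/624521; 2070894/624521 1431250/624521]
step 2: x̄ = F·x = [167419/624521, 573690/624521]
step 2: P̄ = F·P·Fᵀ + Q = [51572319/624521 -16871076/624521; -16871076/624521 8847605/624521]
step 2: y = z − H·x̄ = [137190/624521]
step 2: S = H·P̄·Hᵀ + R = [489619675/624521]
step 2: K = P̄·Hᵀ·S⁻¹ = [153757866/489619675; -60284967/489619675]
step 2: x' = x̄ + K·y = [33006313/97923935, 87305124/97923935]
step 2: P' = (I − K·H)·P̄ = [2576920089/489619675 1615441482/489619675; 1615441482/489619675 1117150966/489619675]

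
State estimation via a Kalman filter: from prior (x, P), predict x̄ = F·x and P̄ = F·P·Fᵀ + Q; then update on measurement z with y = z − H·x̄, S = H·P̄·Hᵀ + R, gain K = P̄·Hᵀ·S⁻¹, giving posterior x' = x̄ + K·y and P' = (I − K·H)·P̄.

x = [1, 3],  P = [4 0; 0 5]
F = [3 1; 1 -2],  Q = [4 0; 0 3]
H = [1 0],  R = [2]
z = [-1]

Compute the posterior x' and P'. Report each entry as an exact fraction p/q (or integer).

x' = [-33/47, -249/47]
P' = [90/47 4/47; 4/47 1265/47]

x̄ = F·x = [6, -5]
P̄ = F·P·Fᵀ + Q = [45 2; 2 27]
y = z − H·x̄ = [-7]
S = H·P̄·Hᵀ + R = [47]
K = P̄·Hᵀ·S⁻¹ = [45/47; 2/47]
x' = x̄ + K·y = [-33/47, -249/47]
P' = (I − K·H)·P̄ = [90/47 4/47; 4/47 1265/47]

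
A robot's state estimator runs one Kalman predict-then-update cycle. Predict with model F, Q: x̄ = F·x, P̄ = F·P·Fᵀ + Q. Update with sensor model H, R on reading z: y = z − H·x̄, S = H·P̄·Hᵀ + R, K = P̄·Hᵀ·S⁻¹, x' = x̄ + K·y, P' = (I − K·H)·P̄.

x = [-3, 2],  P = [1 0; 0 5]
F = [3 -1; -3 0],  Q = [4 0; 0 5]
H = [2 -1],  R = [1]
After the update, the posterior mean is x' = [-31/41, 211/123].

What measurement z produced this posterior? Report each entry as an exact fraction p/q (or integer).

z = [-3]

x̄ = F·x = [-11, 9]
P̄ = F·P·Fᵀ + Q = [18 -9; -9 14]
S = H·P̄·Hᵀ + R = [123]
K = P̄·Hᵀ·S⁻¹ = [15/41; -32/123]
x' − x̄ = [420/41, -896/123] = K·y
y = (KᵀK)⁻¹·Kᵀ·(x' − x̄) = [28]
z = y + H·x̄ = [28] + [-31] = [-3]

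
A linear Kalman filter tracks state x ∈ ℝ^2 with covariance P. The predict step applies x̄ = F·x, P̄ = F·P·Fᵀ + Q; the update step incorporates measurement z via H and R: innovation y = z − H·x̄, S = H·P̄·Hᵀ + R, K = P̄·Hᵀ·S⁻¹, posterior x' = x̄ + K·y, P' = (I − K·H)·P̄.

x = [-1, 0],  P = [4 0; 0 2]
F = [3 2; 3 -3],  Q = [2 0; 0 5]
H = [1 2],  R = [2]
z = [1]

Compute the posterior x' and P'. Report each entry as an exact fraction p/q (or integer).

x' = [-10/19, 14/19]
P' = [2161/95 -1057/95; -1057/95 564/95]

x̄ = F·x = [-3, -3]
P̄ = F·P·Fᵀ + Q = [46 24; 24 59]
y = z − H·x̄ = [10]
S = H·P̄·Hᵀ + R = [380]
K = P̄·Hᵀ·S⁻¹ = [47/190; 71/190]
x' = x̄ + K·y = [-10/19, 14/19]
P' = (I − K·H)·P̄ = [2161/95 -1057/95; -1057/95 564/95]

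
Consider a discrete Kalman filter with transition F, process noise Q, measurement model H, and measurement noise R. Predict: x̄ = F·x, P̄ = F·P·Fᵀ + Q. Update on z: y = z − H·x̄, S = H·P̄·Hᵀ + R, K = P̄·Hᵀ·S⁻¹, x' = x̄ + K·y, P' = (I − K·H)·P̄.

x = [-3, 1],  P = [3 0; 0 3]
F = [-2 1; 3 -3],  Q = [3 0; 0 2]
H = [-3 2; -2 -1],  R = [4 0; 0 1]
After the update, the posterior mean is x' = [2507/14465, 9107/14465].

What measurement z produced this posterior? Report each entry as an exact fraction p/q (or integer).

x̄ = F·x = [7, -12]
P̄ = F·P·Fᵀ + Q = [18 -27; -27 56]
S = H·P̄·Hᵀ + R = [714 23; 23 21]
K = P̄·Hᵀ·S⁻¹ = [-2061/14465 -3942/14465; 4099/14465 -5867/14465]
x' − x̄ = [-98748/14465, 182687/14465] = K·y
y = (KᵀK)⁻¹·Kᵀ·(x' − x̄) = [46, 1]
z = y + H·x̄ = [46, 1] + [-45, -2] = [1, -1]

z = [1, -1]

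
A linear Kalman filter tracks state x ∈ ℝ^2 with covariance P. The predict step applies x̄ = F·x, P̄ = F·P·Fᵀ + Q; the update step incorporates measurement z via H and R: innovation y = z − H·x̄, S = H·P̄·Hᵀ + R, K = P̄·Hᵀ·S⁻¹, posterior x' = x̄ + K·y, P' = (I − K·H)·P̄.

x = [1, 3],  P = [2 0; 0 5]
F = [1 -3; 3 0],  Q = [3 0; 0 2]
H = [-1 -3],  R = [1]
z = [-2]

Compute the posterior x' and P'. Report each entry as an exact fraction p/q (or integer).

x̄ = F·x = [-8, 3]
P̄ = F·P·Fᵀ + Q = [50 6; 6 20]
y = z − H·x̄ = [-1]
S = H·P̄·Hᵀ + R = [267]
K = P̄·Hᵀ·S⁻¹ = [-68/267; -22/89]
x' = x̄ + K·y = [-2068/267, 289/89]
P' = (I − K·H)·P̄ = [8726/267 -962/89; -962/89 328/89]

x' = [-2068/267, 289/89]
P' = [8726/267 -962/89; -962/89 328/89]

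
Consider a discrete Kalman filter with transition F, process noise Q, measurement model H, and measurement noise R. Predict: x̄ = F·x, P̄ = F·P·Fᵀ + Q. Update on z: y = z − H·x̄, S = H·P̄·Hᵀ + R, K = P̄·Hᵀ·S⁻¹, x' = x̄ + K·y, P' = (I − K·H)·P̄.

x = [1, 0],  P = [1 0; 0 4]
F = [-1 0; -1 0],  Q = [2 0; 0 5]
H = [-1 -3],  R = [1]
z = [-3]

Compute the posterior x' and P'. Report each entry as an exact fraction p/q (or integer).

x' = [-11/32, 69/64]
P' = [39/16 -25/32; -25/32 23/64]

x̄ = F·x = [-1, -1]
P̄ = F·P·Fᵀ + Q = [3 1; 1 6]
y = z − H·x̄ = [-7]
S = H·P̄·Hᵀ + R = [64]
K = P̄·Hᵀ·S⁻¹ = [-3/32; -19/64]
x' = x̄ + K·y = [-11/32, 69/64]
P' = (I − K·H)·P̄ = [39/16 -25/32; -25/32 23/64]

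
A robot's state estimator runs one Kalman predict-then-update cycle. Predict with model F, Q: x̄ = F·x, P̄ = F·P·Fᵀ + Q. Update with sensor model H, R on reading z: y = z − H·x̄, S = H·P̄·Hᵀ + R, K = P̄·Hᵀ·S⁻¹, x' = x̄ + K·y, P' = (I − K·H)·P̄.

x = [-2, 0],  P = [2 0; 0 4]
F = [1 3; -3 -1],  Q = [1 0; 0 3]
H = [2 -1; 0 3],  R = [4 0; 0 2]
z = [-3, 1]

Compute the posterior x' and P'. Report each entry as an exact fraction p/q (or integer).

x̄ = F·x = [-2, 6]
P̄ = F·P·Fᵀ + Q = [39 -18; -18 25]
y = z − H·x̄ = [7, -17]
S = H·P̄·Hᵀ + R = [257 -183; -183 227]
K = P̄·Hᵀ·S⁻¹ = [1191/2485 369/2485; -61/12425 4056/12425]
x' = x̄ + K·y = [-2906/2485, 5171/12425]
P' = (I − K·H)·P̄ = [501/497 246/2485; 246/2485 2704/12425]

x' = [-2906/2485, 5171/12425]
P' = [501/497 246/2485; 246/2485 2704/12425]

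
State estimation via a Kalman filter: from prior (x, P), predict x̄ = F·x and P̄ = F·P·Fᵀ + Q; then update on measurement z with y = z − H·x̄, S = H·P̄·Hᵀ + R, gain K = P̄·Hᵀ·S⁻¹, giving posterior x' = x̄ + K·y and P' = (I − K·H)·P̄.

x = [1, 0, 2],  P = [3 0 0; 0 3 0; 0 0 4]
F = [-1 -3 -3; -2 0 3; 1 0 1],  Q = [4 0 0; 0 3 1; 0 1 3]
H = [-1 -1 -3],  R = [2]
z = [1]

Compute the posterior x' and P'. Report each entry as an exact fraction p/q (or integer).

x̄ = F·x = [-7, 4, 3]
P̄ = F·P·Fᵀ + Q = [70 -30 -15; -30 51 7; -15 7 10]
y = z − H·x̄ = [7]
S = H·P̄·Hᵀ + R = [105]
K = P̄·Hᵀ·S⁻¹ = [1/21; -2/5; -22/105]
x' = x̄ + K·y = [-20/3, 6/5, 23/15]
P' = (I − K·H)·P̄ = [1465/21 -28 -293/21; -28 171/5 -9/5; -293/21 -9/5 566/105]

x' = [-20/3, 6/5, 23/15]
P' = [1465/21 -28 -293/21; -28 171/5 -9/5; -293/21 -9/5 566/105]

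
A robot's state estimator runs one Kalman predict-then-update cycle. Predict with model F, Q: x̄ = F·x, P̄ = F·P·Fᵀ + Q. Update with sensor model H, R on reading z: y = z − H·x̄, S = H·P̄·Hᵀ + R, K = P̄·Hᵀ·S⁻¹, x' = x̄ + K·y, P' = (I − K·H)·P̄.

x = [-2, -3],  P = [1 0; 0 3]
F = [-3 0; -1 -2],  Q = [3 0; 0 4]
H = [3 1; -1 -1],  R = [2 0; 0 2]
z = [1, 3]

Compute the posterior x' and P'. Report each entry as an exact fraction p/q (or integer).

x' = [21/19, -50/19]
P' = [69/95 -129/95; -129/95 992/285]

x̄ = F·x = [6, 8]
P̄ = F·P·Fᵀ + Q = [12 3; 3 17]
y = z − H·x̄ = [-25, 17]
S = H·P̄·Hᵀ + R = [145 -65; -65 37]
K = P̄·Hᵀ·S⁻¹ = [39/95 6/19; -169/570 -121/114]
x' = x̄ + K·y = [21/19, -50/19]
P' = (I − K·H)·P̄ = [69/95 -129/95; -129/95 992/285]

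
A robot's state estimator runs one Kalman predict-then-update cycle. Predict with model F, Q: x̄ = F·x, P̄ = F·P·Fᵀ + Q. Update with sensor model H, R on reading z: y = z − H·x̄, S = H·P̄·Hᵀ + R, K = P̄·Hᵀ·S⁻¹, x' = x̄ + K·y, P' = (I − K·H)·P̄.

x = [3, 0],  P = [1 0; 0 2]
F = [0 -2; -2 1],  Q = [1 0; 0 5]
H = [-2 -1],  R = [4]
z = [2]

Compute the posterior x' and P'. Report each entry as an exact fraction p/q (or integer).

x' = [8/5, -198/35]
P' = [17/5 -26/5; -26/5 376/35]

x̄ = F·x = [0, -6]
P̄ = F·P·Fᵀ + Q = [9 -4; -4 11]
y = z − H·x̄ = [-4]
S = H·P̄·Hᵀ + R = [35]
K = P̄·Hᵀ·S⁻¹ = [-2/5; -3/35]
x' = x̄ + K·y = [8/5, -198/35]
P' = (I − K·H)·P̄ = [17/5 -26/5; -26/5 376/35]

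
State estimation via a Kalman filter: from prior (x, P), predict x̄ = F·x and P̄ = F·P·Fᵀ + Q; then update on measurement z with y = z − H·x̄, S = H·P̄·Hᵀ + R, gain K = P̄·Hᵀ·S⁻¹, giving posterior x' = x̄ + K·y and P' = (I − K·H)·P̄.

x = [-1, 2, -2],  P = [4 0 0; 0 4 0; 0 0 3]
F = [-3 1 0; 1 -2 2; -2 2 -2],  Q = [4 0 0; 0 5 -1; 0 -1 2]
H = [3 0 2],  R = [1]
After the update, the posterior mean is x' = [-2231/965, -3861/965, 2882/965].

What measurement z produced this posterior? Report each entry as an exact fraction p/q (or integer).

z = [-1]

x̄ = F·x = [5, -9, 10]
P̄ = F·P·Fᵀ + Q = [44 -20 32; -20 37 -37; 32 -37 46]
S = H·P̄·Hᵀ + R = [965]
K = P̄·Hᵀ·S⁻¹ = [196/965; -134/965; 188/965]
x' − x̄ = [-7056/965, 4824/965, -6768/965] = K·y
y = (KᵀK)⁻¹·Kᵀ·(x' − x̄) = [-36]
z = y + H·x̄ = [-36] + [35] = [-1]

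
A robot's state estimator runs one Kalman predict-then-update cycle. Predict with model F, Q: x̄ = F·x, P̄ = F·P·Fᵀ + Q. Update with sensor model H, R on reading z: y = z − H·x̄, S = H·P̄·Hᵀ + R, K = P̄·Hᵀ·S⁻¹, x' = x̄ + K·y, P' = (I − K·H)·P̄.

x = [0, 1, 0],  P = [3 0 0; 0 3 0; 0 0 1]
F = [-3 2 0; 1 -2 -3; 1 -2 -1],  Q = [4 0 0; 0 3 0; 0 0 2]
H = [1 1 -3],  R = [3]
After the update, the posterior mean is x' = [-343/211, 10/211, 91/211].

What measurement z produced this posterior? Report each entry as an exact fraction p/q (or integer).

z = [-3]

x̄ = F·x = [2, -2, -2]
P̄ = F·P·Fᵀ + Q = [43 -21 -21; -21 27 18; -21 18 18]
S = H·P̄·Hᵀ + R = [211]
K = P̄·Hᵀ·S⁻¹ = [85/211; -48/211; -57/211]
x' − x̄ = [-765/211, 432/211, 513/211] = K·y
y = (KᵀK)⁻¹·Kᵀ·(x' − x̄) = [-9]
z = y + H·x̄ = [-9] + [6] = [-3]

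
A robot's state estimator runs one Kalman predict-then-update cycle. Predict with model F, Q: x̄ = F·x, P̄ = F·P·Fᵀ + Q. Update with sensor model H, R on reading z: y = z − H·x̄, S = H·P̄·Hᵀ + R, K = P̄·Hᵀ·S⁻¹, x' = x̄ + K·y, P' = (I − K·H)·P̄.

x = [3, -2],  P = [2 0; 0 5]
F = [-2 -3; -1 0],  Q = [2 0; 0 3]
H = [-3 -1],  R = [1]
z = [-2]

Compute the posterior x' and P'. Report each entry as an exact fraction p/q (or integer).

x̄ = F·x = [0, -3]
P̄ = F·P·Fᵀ + Q = [55 4; 4 5]
y = z − H·x̄ = [-5]
S = H·P̄·Hᵀ + R = [525]
K = P̄·Hᵀ·S⁻¹ = [-169/525; -17/525]
x' = x̄ + K·y = [169/105, -298/105]
P' = (I − K·H)·P̄ = [314/525 -773/525; -773/525 2336/525]

x' = [169/105, -298/105]
P' = [314/525 -773/525; -773/525 2336/525]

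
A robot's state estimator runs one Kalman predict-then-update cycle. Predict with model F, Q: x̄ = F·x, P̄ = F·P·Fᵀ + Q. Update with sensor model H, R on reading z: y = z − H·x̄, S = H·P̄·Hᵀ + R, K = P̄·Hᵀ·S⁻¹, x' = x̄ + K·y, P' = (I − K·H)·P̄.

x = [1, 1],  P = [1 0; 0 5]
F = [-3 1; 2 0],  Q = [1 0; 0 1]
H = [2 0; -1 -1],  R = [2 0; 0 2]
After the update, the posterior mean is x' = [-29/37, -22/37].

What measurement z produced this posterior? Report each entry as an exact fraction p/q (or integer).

x̄ = F·x = [-2, 2]
P̄ = F·P·Fᵀ + Q = [15 -6; -6 5]
S = H·P̄·Hᵀ + R = [62 -18; -18 10]
K = P̄·Hᵀ·S⁻¹ = [69/148 -9/148; -51/148 -77/148]
x' − x̄ = [45/37, -96/37] = K·y
y = (KᵀK)⁻¹·Kᵀ·(x' − x̄) = [3, 3]
z = y + H·x̄ = [3, 3] + [-4, 0] = [-1, 3]

z = [-1, 3]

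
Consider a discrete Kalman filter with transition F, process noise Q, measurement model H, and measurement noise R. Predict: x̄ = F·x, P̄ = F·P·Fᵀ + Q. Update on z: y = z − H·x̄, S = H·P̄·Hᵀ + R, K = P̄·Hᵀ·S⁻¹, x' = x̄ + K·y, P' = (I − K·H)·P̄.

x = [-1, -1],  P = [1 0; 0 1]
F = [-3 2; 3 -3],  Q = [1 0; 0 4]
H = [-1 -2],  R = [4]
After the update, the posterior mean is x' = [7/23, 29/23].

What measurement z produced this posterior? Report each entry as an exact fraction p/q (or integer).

x̄ = F·x = [1, 0]
P̄ = F·P·Fᵀ + Q = [14 -15; -15 22]
S = H·P̄·Hᵀ + R = [46]
K = P̄·Hᵀ·S⁻¹ = [8/23; -29/46]
x' − x̄ = [-16/23, 29/23] = K·y
y = (KᵀK)⁻¹·Kᵀ·(x' − x̄) = [-2]
z = y + H·x̄ = [-2] + [-1] = [-3]

z = [-3]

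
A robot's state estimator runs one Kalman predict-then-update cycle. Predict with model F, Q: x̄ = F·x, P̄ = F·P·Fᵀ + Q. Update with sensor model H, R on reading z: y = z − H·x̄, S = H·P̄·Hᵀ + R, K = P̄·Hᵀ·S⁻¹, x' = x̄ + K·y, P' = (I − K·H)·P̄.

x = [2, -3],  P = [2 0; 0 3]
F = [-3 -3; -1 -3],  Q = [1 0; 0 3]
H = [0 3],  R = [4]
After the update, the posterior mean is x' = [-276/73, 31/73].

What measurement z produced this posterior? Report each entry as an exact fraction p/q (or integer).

x̄ = F·x = [3, 7]
P̄ = F·P·Fᵀ + Q = [46 33; 33 32]
S = H·P̄·Hᵀ + R = [292]
K = P̄·Hᵀ·S⁻¹ = [99/292; 24/73]
x' − x̄ = [-495/73, -480/73] = K·y
y = (KᵀK)⁻¹·Kᵀ·(x' − x̄) = [-20]
z = y + H·x̄ = [-20] + [21] = [1]

z = [1]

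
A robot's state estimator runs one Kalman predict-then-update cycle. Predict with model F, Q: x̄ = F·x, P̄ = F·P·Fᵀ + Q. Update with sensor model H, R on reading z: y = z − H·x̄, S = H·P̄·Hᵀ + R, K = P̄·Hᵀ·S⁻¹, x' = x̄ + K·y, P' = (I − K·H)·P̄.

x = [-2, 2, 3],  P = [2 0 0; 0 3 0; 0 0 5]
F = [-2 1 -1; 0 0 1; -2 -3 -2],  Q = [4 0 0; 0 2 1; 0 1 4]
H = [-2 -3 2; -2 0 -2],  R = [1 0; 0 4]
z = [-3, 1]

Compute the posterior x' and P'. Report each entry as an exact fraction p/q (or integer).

x̄ = F·x = [3, 3, -8]
P̄ = F·P·Fᵀ + Q = [20 -5 9; -5 7 -9; 9 -9 59]
y = z − H·x̄ = [28, -9]
S = H·P̄·Hᵀ + R = [356 -240; -240 392]
K = P̄·Hᵀ·S⁻¹ = [-2083/10244 -2791/10244; -581/10244 94/2561; 2143/10244 -1121/5122]
x' = x̄ + K·y = [-2473/10244, 2770/2561, -885/5122]
P' = (I − K·H)·P̄ = [28421/10244 -33479/10244 -22839/10244; -33479/10244 44331/10244 32727/10244; -22839/10244 32727/10244 27323/10244]

x' = [-2473/10244, 2770/2561, -885/5122]
P' = [28421/10244 -33479/10244 -22839/10244; -33479/10244 44331/10244 32727/10244; -22839/10244 32727/10244 27323/10244]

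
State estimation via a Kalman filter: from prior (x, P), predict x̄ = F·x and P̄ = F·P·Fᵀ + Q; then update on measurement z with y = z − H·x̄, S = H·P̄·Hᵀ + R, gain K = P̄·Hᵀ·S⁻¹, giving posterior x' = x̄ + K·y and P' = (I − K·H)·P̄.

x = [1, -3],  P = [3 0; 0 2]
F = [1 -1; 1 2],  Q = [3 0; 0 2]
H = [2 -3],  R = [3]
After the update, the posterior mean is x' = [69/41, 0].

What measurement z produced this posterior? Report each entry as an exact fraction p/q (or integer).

z = [3]

x̄ = F·x = [4, -5]
P̄ = F·P·Fᵀ + Q = [8 -1; -1 13]
S = H·P̄·Hᵀ + R = [164]
K = P̄·Hᵀ·S⁻¹ = [19/164; -1/4]
x' − x̄ = [-95/41, 5] = K·y
y = (KᵀK)⁻¹·Kᵀ·(x' − x̄) = [-20]
z = y + H·x̄ = [-20] + [23] = [3]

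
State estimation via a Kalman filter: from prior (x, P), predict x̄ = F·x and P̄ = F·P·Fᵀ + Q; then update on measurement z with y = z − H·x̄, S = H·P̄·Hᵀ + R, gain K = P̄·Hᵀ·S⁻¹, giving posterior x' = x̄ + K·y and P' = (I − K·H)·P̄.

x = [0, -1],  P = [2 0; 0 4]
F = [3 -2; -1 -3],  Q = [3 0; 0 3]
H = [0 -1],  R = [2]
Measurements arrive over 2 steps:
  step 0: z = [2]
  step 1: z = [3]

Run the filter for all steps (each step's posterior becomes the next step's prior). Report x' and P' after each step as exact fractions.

step 0: x' = [-4/43, -76/43], P' = [1267/43 36/43; 36/43 82/43]
step 1: x' = [12609/812, -3293/1218], P' = [117503/812 -1187/406; -1187/406 1175/609]

step 0: x̄ = F·x = [2, 3]
step 0: P̄ = F·P·Fᵀ + Q = [37 18; 18 41]
step 0: y = z − H·x̄ = [5]
step 0: S = H·P̄·Hᵀ + R = [43]
step 0: K = P̄·Hᵀ·S⁻¹ = [-18/43; -41/43]
step 0: x' = x̄ + K·y = [-4/43, -76/43]
step 0: P' = (I − K·H)·P̄ = [1267/43 36/43; 36/43 82/43]
step 1: x̄ = F·x = [140/43, 232/43]
step 1: P̄ = F·P·Fᵀ + Q = [11428/43 -3561/43; -3561/43 2350/43]
step 1: y = z − H·x̄ = [361/43]
step 1: S = H·P̄·Hᵀ + R = [2436/43]
step 1: K = P̄·Hᵀ·S⁻¹ = [1187/812; -1175/1218]
step 1: x' = x̄ + K·y = [12609/812, -3293/1218]
step 1: P' = (I − K·H)·P̄ = [117503/812 -1187/406; -1187/406 1175/609]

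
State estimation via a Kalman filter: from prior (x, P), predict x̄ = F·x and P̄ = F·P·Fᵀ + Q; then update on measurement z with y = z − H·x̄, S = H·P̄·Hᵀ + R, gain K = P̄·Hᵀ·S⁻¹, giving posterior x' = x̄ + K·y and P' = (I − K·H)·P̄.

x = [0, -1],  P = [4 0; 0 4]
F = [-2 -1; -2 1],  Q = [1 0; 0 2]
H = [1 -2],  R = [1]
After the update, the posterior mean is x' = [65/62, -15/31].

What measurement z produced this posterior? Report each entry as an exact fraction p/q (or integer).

z = [2]

x̄ = F·x = [1, -1]
P̄ = F·P·Fᵀ + Q = [21 12; 12 22]
S = H·P̄·Hᵀ + R = [62]
K = P̄·Hᵀ·S⁻¹ = [-3/62; -16/31]
x' − x̄ = [3/62, 16/31] = K·y
y = (KᵀK)⁻¹·Kᵀ·(x' − x̄) = [-1]
z = y + H·x̄ = [-1] + [3] = [2]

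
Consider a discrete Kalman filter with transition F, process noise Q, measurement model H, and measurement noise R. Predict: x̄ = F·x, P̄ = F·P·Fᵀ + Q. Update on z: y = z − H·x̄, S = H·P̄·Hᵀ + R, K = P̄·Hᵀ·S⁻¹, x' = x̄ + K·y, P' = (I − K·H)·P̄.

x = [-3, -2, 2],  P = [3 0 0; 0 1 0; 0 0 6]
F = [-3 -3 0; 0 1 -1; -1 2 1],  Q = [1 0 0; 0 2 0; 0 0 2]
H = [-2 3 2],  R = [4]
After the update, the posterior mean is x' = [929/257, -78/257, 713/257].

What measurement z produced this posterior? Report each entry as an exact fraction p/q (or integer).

z = [-2]

x̄ = F·x = [15, -4, 1]
P̄ = F·P·Fᵀ + Q = [37 -3 3; -3 9 -4; 3 -4 15]
S = H·P̄·Hᵀ + R = [257]
K = P̄·Hᵀ·S⁻¹ = [-77/257; 25/257; 12/257]
x' − x̄ = [-2926/257, 950/257, 456/257] = K·y
y = (KᵀK)⁻¹·Kᵀ·(x' − x̄) = [38]
z = y + H·x̄ = [38] + [-40] = [-2]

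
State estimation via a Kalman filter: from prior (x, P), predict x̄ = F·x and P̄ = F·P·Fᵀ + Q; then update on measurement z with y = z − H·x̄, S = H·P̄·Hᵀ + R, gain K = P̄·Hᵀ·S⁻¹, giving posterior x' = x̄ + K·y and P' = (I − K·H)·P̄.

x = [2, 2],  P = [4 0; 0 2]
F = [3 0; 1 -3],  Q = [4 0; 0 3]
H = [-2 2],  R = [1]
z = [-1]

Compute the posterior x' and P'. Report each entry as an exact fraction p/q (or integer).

x̄ = F·x = [6, -4]
P̄ = F·P·Fᵀ + Q = [40 12; 12 25]
y = z − H·x̄ = [19]
S = H·P̄·Hᵀ + R = [165]
K = P̄·Hᵀ·S⁻¹ = [-56/165; 26/165]
x' = x̄ + K·y = [-74/165, -166/165]
P' = (I − K·H)·P̄ = [3464/165 3436/165; 3436/165 3449/165]

x' = [-74/165, -166/165]
P' = [3464/165 3436/165; 3436/165 3449/165]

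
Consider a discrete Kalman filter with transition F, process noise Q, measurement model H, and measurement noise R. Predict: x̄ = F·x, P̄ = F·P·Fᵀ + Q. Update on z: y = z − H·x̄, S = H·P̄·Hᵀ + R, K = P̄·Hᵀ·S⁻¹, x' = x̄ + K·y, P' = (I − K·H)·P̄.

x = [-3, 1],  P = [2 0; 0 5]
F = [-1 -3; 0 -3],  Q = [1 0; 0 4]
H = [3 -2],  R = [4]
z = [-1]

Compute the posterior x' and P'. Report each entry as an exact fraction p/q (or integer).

x' = [-189/46, -535/92]
P' = [375/23 1071/46; 1071/46 3139/92]

x̄ = F·x = [0, -3]
P̄ = F·P·Fᵀ + Q = [48 45; 45 49]
y = z − H·x̄ = [-7]
S = H·P̄·Hᵀ + R = [92]
K = P̄·Hᵀ·S⁻¹ = [27/46; 37/92]
x' = x̄ + K·y = [-189/46, -535/92]
P' = (I − K·H)·P̄ = [375/23 1071/46; 1071/46 3139/92]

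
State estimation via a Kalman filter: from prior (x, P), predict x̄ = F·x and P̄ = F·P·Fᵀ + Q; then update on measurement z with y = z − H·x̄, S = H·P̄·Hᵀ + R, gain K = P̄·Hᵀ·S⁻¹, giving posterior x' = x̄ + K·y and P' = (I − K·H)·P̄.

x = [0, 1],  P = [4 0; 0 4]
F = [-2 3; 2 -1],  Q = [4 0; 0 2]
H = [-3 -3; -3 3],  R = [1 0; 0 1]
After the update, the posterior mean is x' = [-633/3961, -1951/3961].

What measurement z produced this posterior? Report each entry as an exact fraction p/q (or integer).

z = [2, -1]

x̄ = F·x = [3, -1]
P̄ = F·P·Fᵀ + Q = [56 -28; -28 22]
S = H·P̄·Hᵀ + R = [199 306; 306 1207]
K = P̄·Hᵀ·S⁻¹ = [-1428/8621 -24444/146557; -1422/8621 24342/146557]
x' − x̄ = [-12516/3961, 2010/3961] = K·y
y = (KᵀK)⁻¹·Kᵀ·(x' − x̄) = [8, 11]
z = y + H·x̄ = [8, 11] + [-6, -12] = [2, -1]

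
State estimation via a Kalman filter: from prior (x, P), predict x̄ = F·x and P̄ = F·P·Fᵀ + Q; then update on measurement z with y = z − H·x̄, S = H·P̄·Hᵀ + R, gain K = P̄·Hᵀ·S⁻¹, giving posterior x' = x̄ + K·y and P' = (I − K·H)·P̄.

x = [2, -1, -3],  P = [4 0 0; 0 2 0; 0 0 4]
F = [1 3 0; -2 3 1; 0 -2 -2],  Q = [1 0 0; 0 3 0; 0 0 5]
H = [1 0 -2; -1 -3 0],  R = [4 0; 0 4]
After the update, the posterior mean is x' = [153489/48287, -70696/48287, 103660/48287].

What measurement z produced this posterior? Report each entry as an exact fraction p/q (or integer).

z = [-1, 1]

x̄ = F·x = [-1, -10, 8]
P̄ = F·P·Fᵀ + Q = [23 10 -12; 10 41 -20; -12 -20 29]
S = H·P̄·Hᵀ + R = [191 -197; -197 456]
K = P̄·Hᵀ·S⁻¹ = [10991/48287 -864/48287; -3401/48287 -15553/48287; -17736/48287 -38/48287]
x' − x̄ = [201776/48287, 412174/48287, -282636/48287] = K·y
y = (KᵀK)⁻¹·Kᵀ·(x' − x̄) = [16, -30]
z = y + H·x̄ = [16, -30] + [-17, 31] = [-1, 1]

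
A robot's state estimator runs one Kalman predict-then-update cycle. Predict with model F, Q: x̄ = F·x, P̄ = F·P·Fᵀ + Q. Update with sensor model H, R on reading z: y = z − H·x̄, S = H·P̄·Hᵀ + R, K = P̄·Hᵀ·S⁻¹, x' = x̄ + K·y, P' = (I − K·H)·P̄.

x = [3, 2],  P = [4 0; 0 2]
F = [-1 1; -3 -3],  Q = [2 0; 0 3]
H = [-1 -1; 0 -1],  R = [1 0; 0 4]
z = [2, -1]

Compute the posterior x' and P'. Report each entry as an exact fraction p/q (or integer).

x̄ = F·x = [-1, -15]
P̄ = F·P·Fᵀ + Q = [8 6; 6 57]
y = z − H·x̄ = [-14, -16]
S = H·P̄·Hᵀ + R = [78 63; 63 61]
K = P̄·Hᵀ·S⁻¹ = [-476/789 138/263; -84/263 -159/263]
x' = x̄ + K·y = [-749/789, -225/263]
P' = (I − K·H)·P̄ = [2132/789 -552/263; -552/263 636/263]

x' = [-749/789, -225/263]
P' = [2132/789 -552/263; -552/263 636/263]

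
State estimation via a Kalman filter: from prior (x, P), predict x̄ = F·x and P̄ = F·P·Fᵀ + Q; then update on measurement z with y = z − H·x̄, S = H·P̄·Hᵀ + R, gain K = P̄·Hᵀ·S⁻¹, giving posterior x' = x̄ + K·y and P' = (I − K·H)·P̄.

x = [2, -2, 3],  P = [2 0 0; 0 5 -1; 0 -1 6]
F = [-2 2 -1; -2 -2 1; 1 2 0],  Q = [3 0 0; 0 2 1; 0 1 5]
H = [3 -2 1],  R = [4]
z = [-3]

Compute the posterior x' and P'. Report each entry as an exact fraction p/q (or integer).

x̄ = F·x = [-11, 3, -2]
P̄ = F·P·Fᵀ + Q = [41 -22 18; -22 40 -25; 18 -25 27]
y = z − H·x̄ = [38]
S = H·P̄·Hᵀ + R = [1032]
K = P̄·Hᵀ·S⁻¹ = [185/1032; -57/344; 131/1032]
x' = x̄ + K·y = [-2161/516, -567/172, 1457/516]
P' = (I − K·H)·P̄ = [8087/1032 2977/344 -5659/1032; 2977/344 4013/344 -1133/344; -5659/1032 -1133/344 10703/1032]

x' = [-2161/516, -567/172, 1457/516]
P' = [8087/1032 2977/344 -5659/1032; 2977/344 4013/344 -1133/344; -5659/1032 -1133/344 10703/1032]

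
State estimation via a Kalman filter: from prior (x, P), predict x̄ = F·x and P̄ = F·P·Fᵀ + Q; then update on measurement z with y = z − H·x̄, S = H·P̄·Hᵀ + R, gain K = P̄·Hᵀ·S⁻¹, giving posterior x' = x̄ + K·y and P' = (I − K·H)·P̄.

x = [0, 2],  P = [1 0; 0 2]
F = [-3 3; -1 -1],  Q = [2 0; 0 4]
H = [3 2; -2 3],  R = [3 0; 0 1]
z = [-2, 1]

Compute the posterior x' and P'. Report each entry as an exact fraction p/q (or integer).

x̄ = F·x = [6, -2]
P̄ = F·P·Fᵀ + Q = [29 -3; -3 7]
y = z − H·x̄ = [-16, 19]
S = H·P̄·Hᵀ + R = [256 -147; -147 216]
K = P̄·Hᵀ·S⁻¹ = [2549/11229 -5245/33687; 561/3743 2549/11229]
x' = x̄ + K·y = [-19885/33687, -955/11229]
P' = (I − K·H)·P̄ = [6101/33687 773/11229; 773/11229 455/3743]

x' = [-19885/33687, -955/11229]
P' = [6101/33687 773/11229; 773/11229 455/3743]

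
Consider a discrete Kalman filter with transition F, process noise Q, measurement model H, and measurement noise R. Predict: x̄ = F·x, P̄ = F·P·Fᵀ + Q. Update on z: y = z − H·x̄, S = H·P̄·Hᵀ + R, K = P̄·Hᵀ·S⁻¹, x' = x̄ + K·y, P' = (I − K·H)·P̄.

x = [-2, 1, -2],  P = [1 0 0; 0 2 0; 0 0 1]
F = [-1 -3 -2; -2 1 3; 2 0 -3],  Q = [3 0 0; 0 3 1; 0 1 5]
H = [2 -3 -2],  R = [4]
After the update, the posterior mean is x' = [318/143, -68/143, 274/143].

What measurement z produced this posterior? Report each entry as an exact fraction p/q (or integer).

x̄ = F·x = [3, -1, 2]
P̄ = F·P·Fᵀ + Q = [26 -10 4; -10 18 -12; 4 -12 18]
S = H·P̄·Hᵀ + R = [286]
K = P̄·Hᵀ·S⁻¹ = [37/143; -25/143; 4/143]
x' − x̄ = [-111/143, 75/143, -12/143] = K·y
y = (KᵀK)⁻¹·Kᵀ·(x' − x̄) = [-3]
z = y + H·x̄ = [-3] + [5] = [2]

z = [2]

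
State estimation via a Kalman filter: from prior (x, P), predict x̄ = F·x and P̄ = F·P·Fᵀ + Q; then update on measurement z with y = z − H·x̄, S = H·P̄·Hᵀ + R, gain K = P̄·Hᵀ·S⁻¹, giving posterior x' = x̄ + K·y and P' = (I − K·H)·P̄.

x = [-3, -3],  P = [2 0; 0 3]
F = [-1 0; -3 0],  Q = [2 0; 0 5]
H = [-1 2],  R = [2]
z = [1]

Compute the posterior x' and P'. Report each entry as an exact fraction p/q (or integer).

x' = [55/37, 53/37]
P' = [116/37 62/37; 62/37 51/37]

x̄ = F·x = [3, 9]
P̄ = F·P·Fᵀ + Q = [4 6; 6 23]
y = z − H·x̄ = [-14]
S = H·P̄·Hᵀ + R = [74]
K = P̄·Hᵀ·S⁻¹ = [4/37; 20/37]
x' = x̄ + K·y = [55/37, 53/37]
P' = (I − K·H)·P̄ = [116/37 62/37; 62/37 51/37]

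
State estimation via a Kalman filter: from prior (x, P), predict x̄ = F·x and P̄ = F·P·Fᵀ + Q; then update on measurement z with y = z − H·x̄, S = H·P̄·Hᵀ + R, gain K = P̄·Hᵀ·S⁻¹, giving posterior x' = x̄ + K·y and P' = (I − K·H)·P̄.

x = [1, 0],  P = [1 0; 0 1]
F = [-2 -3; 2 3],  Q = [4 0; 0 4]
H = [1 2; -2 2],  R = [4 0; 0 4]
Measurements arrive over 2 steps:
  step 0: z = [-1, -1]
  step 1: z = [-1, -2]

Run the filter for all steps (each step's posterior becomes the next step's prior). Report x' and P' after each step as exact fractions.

step 0: x̄ = F·x = [-2, 2]
step 0: P̄ = F·P·Fᵀ + Q = [17 -13; -13 17]
step 0: y = z − H·x̄ = [-3, -9]
step 0: S = H·P̄·Hᵀ + R = [37 60; 60 244]
step 0: K = P̄·Hᵀ·S⁻¹ = [351/1357 -420/1357; 381/1357 240/1357]
step 0: x' = x̄ + K·y = [13/1357, -589/1357]
step 0: P' = (I − K·H)·P̄ = [1028/1357 188/1357; 188/1357 668/1357]
step 1: x̄ = F·x = [1741/1357, -1741/1357]
step 1: P̄ = F·P·Fᵀ + Q = [17808/1357 -12380/1357; -12380/1357 17808/1357]
step 1: y = z − H·x̄ = [384/1357, 4250/1357]
step 1: S = H·P̄·Hᵀ + R = [44948/1357 60376/1357; 60376/1357 246932/1357]
step 1: K = P̄·Hᵀ·S⁻¹ = [88826/343305 -105658/343305; 96373/343305 60376/343305]
step 1: x' = x̄ + K·y = [134677/343305, -224089/343305]
step 1: P' = (I − K·H)·P̄ = [259312/343305 47996/343305; 47996/343305 168748/343305]

step 0: x' = [13/1357, -589/1357], P' = [1028/1357 188/1357; 188/1357 668/1357]
step 1: x' = [134677/343305, -224089/343305], P' = [259312/343305 47996/343305; 47996/343305 168748/343305]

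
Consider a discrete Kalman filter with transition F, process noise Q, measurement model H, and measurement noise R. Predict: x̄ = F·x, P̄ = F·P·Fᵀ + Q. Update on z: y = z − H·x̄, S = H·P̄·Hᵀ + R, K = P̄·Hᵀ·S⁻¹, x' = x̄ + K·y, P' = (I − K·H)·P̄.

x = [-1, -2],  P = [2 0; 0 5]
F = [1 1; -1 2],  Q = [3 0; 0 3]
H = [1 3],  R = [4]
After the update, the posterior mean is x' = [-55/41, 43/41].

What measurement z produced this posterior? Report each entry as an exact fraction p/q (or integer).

z = [2]

x̄ = F·x = [-3, -3]
P̄ = F·P·Fᵀ + Q = [10 8; 8 25]
S = H·P̄·Hᵀ + R = [287]
K = P̄·Hᵀ·S⁻¹ = [34/287; 83/287]
x' − x̄ = [68/41, 166/41] = K·y
y = (KᵀK)⁻¹·Kᵀ·(x' − x̄) = [14]
z = y + H·x̄ = [14] + [-12] = [2]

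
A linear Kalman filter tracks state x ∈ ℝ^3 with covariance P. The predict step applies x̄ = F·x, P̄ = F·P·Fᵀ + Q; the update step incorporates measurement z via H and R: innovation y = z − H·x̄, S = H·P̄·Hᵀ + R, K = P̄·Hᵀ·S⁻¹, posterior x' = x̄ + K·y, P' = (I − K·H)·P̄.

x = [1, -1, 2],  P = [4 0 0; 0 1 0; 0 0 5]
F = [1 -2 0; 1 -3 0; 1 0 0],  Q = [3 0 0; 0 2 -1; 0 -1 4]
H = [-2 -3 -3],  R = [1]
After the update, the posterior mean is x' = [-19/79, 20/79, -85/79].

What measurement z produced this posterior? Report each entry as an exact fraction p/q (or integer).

z = [3]

x̄ = F·x = [3, 4, 1]
P̄ = F·P·Fᵀ + Q = [11 10 4; 10 15 3; 4 3 8]
S = H·P̄·Hᵀ + R = [474]
K = P̄·Hᵀ·S⁻¹ = [-32/237; -37/237; -41/474]
x' − x̄ = [-256/79, -296/79, -164/79] = K·y
y = (KᵀK)⁻¹·Kᵀ·(x' − x̄) = [24]
z = y + H·x̄ = [24] + [-21] = [3]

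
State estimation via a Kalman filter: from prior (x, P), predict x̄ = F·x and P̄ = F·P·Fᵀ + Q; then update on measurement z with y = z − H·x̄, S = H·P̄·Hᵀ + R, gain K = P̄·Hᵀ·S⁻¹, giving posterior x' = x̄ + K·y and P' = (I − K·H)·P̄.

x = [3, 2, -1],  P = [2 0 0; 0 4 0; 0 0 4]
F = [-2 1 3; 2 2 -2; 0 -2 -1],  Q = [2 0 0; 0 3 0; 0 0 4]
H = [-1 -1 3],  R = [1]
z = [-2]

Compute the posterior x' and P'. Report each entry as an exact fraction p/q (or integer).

x̄ = F·x = [-7, 12, -3]
P̄ = F·P·Fᵀ + Q = [50 -24 -20; -24 43 -8; -20 -8 24]
y = z − H·x̄ = [12]
S = H·P̄·Hᵀ + R = [430]
K = P̄·Hᵀ·S⁻¹ = [-1/5; -1/10; 10/43]
x' = x̄ + K·y = [-47/5, 54/5, -9/43]
P' = (I − K·H)·P̄ = [164/5 -163/5 0; -163/5 387/10 2; 0 2 32/43]

x' = [-47/5, 54/5, -9/43]
P' = [164/5 -163/5 0; -163/5 387/10 2; 0 2 32/43]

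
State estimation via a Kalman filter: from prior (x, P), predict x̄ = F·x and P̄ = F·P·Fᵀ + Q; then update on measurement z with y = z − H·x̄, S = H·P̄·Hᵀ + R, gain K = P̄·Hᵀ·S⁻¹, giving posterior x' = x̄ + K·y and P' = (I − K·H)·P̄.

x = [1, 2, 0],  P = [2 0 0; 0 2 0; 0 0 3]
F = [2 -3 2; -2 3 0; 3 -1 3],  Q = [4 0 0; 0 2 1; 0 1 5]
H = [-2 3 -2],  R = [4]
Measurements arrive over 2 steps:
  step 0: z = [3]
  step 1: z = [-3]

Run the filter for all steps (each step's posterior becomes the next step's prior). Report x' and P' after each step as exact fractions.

step 0: x' = [-1117/718, 1597/718, 4841/1436], P' = [1389/359 611/359 -711/718; 611/359 2827/359 7089/718; -711/718 7089/718 23143/1436]
step 1: x' = [11332/58201, 290665/116402, 1129933/232804], P' = [271820/58201 276306/58201 154415/58201; 276306/58201 2974193/58201 8316939/116402; 154415/58201 8316939/116402 24356901/232804]

step 0: x̄ = F·x = [-4, 4, 1]
step 0: P̄ = F·P·Fᵀ + Q = [42 -26 36; -26 28 -17; 36 -17 52]
step 0: y = z − H·x̄ = [-15]
step 0: S = H·P̄·Hᵀ + R = [1436]
step 0: K = P̄·Hᵀ·S⁻¹ = [-117/718; 85/718; -227/1436]
step 0: x' = x̄ + K·y = [-1117/718, 1597/718, 4841/1436]
step 0: P' = (I − K·H)·P̄ = [1389/359 611/359 -711/718; 611/359 2827/359 7089/718; -711/718 7089/718 23143/1436]
step 1: x̄ = F·x = [-1092/359, 7025/718, 4627/1436]
step 1: P̄ = F·P·Fᵀ + Q = [2868/359 -978/359 1553/359; -978/359 24385/359 48597/718; 1553/359 48597/718 151451/1436]
step 1: y = z − H·x̄ = [-11485/359]
step 1: S = H·P̄·Hᵀ + R = [116402/359]
step 1: K = P̄·Hᵀ·S⁻¹ = [-5888/58201; 13257/58201; -2968/58201]
step 1: x' = x̄ + K·y = [11332/58201, 290665/116402, 1129933/232804]
step 1: P' = (I − K·H)·P̄ = [271820/58201 276306/58201 154415/58201; 276306/58201 2974193/58201 8316939/116402; 154415/58201 8316939/116402 24356901/232804]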